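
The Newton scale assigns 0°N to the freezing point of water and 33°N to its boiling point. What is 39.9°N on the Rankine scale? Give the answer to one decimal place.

709.3°R

Linear interpolation between the fixed points: C = (39.9 - 0) × 100 / (33 - 0) = 120.9091°C.
Then 120.9091 × 1.8 + 491.67 = 709.3°R.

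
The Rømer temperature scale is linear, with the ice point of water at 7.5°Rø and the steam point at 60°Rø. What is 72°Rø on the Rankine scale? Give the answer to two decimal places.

712.81°R

Linear interpolation between the fixed points: C = (72 - 7.5) × 100 / (60 - 7.5) = 122.8571°C.
Then 122.8571 × 1.8 + 491.67 = 712.81°R.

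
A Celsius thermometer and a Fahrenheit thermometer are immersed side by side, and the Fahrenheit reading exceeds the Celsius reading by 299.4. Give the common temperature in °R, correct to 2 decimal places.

Let x be the Celsius reading; then the Fahrenheit reading is 1.8·x + 32.
(1.8·x + 32) - x = 299.4  ⇒  (0.8)·x = 267.4  ⇒  x = 334.2500°C.
In Rankine: 334.2500 × 1.8 + 491.67 = 1093.32°R.

1093.32°R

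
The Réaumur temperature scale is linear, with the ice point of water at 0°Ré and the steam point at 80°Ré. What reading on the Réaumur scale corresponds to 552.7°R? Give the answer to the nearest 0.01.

27.12°Ré

First in Celsius: (552.7 - 491.67) × 5/9 = 33.9056°C.
Linearly onto the Réaumur scale: 0 + (33.9056 / 100) × (80 - 0) = 27.12°Ré.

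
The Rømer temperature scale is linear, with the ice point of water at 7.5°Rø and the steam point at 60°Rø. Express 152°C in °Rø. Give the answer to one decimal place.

87.3°Rø

Linearly onto the Rømer scale: 7.5 + (152.0000 / 100) × (60 - 7.5) = 87.3°Rø.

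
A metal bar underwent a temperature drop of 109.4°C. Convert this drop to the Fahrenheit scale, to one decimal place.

Only the scale ratio 1.8 matters for a change in temperature.
109.4 × 1.8 = 196.9.

196.9°F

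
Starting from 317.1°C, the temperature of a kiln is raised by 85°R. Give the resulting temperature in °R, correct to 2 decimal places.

The 85°R change is an interval, so only the factor 5/9 applies: +85 × 5/9 = +47.2222°C.
Final Celsius temperature: 317.1000 + 47.2222 = 364.3222°C.
In Rankine: 364.3222 × 1.8 + 491.67 = 1147.45°R.

1147.45°R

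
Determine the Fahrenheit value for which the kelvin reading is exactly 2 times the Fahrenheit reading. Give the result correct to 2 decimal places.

Let F be the Fahrenheit reading. The kelvin reading is K = 5/9·F + 255.372.
Require K = 2·F: 5/9·F + 255.372 = 2·F.
(-13/9)·F = -255.372  ⇒  F = 176.80.

176.80°F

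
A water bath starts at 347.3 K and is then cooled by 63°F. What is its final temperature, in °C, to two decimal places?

39.15°C

Initial temperature in Celsius: 347.3 - 273.15 = 74.1500°C.
The 63°F change is an interval, so only the factor 5/9 applies: -63 × 5/9 = -35.0000°C.
Final Celsius temperature: 74.1500 - 35.0000 = 39.1500°C.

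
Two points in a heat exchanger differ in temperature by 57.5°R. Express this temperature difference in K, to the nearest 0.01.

For a temperature interval the offset drops out; only the factor 5/9 applies.
57.5 × 5/9 = 31.94.

31.94 K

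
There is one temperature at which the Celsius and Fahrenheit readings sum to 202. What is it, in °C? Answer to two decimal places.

Let C be the Celsius reading. The Fahrenheit reading is F = 1.8·C + 32.
Require C + F = 202: (2.8)·C + 32 = 202.
C = (202 - 32) / (2.8) = 60.71.

60.71°C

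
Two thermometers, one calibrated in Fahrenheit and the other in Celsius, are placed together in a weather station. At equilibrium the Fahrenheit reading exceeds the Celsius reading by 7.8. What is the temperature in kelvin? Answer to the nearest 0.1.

Let x be the Fahrenheit reading; then the Celsius reading is 5/9·x - 17.7778.
(5/9·x - 17.7778) - x = -7.8  ⇒  (-4/9)·x = 9.97778  ⇒  x = -22.4500°F.
In Celsius: (-22.45 - 32) × 5/9 = -30.2500°C.
In kelvin: -30.2500 + 273.15 = 242.9 K.

242.9 K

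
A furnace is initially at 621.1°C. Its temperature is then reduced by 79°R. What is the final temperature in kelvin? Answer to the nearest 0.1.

The 79°R change is an interval, so only the factor 5/9 applies: -79 × 5/9 = -43.8889°C.
Final Celsius temperature: 621.1000 - 43.8889 = 577.2111°C.
In kelvin: 577.2111 + 273.15 = 850.4 K.

850.4 K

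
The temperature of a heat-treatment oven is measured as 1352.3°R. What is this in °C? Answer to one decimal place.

478.1°C

In Celsius: (1352.3 - 491.67) × 5/9 = 478.1278°C.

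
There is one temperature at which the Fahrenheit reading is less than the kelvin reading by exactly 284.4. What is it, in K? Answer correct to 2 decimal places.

Let K be the kelvin reading. The Fahrenheit reading is F = 1.8·K - 459.67.
Require F - K = -284.4: (0.8)·K - 459.67 = -284.4.
K = (-284.4 + 459.67) / (0.8) = 219.09.

219.09 K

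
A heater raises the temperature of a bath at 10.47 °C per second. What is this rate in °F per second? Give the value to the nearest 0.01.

Since only a temperature interval is involved, the additive offset between the scales drops out.
A change of 1°C is a change of 1.8°F, so 10.47 × 1.8 = 18.85.

18.85 °F/second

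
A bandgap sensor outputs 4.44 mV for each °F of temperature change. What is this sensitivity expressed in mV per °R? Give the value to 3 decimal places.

4.440 mV per °R

The quantity depends on a temperature interval, so only the ratio of degree sizes applies; the offset between the scales is irrelevant.
A change of 1°R is a change of 1°F, so per °R the value is 4.44 × 1 = 4.440.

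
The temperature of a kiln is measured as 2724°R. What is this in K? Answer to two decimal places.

In Celsius: (2724 - 491.67) × 5/9 = 1240.1833°C.
In kelvin: 1240.1833 + 273.15 = 1513.33 K.

1513.33 K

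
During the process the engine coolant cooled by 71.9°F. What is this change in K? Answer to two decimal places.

39.94 K

An interval of 1°F corresponds to 5/9 K.
71.9 × 5/9 = 39.94.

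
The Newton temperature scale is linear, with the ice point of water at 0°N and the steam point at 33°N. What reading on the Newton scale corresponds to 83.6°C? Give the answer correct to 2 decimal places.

27.59°N

Linearly onto the Newton scale: 0 + (83.6000 / 100) × (33 - 0) = 27.59°N.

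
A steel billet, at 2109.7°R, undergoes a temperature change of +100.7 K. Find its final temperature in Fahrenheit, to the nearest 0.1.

Initial temperature in Celsius: (2109.7 - 491.67) × 5/9 = 898.9056°C.
The 100.7 K change is an interval; Kelvin and Celsius degrees are the same size, so ΔC = +100.7°C.
Final Celsius temperature: 898.9056 + 100.7000 = 999.6056°C.
In Fahrenheit: 999.6056 × 1.8 + 32 = 1831.3°F.

1831.3°F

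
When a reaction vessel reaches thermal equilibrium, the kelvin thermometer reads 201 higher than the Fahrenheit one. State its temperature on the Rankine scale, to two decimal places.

582.01°R

Let x be the Fahrenheit reading; then the kelvin reading is 5/9·x + 255.372.
(5/9·x + 255.372) - x = 201  ⇒  (-4/9)·x = -54.3722  ⇒  x = 122.3375°F.
In Celsius: (122.3375 - 32) × 5/9 = 50.1875°C.
In Rankine: 50.1875 × 1.8 + 491.67 = 582.01°R.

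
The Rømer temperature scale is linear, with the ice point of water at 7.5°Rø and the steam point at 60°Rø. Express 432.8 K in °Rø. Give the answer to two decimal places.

First in Celsius: 432.8 - 273.15 = 159.6500°C.
Linearly onto the Rømer scale: 7.5 + (159.6500 / 100) × (60 - 7.5) = 91.32°Rø.

91.32°Rø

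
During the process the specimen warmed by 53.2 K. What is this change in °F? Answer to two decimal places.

95.76°F

An interval of 1 K corresponds to 1.8°F.
53.2 × 1.8 = 95.76.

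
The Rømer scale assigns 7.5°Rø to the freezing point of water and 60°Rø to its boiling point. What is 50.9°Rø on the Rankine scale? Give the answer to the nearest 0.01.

Linear interpolation between the fixed points: C = (50.9 - 7.5) × 100 / (60 - 7.5) = 82.6667°C.
Then 82.6667 × 1.8 + 491.67 = 640.47°R.

640.47°R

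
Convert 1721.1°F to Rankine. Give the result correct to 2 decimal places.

In Celsius: (1721.1 - 32) × 5/9 = 938.3889°C.
In Rankine: 938.3889 × 1.8 + 491.67 = 2180.77°R.

2180.77°R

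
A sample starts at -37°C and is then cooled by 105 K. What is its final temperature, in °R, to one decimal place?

236.1°R

The 105 K change is an interval; Kelvin and Celsius degrees are the same size, so ΔC = -105°C.
Final Celsius temperature: -37.0000 - 105.0000 = -142.0000°C.
In Rankine: -142.0000 × 1.8 + 491.67 = 236.1°R.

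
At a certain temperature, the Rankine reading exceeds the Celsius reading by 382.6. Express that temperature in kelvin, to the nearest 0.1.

Let x be the Celsius reading; then the Rankine reading is 1.8·x + 491.67.
(1.8·x + 491.67) - x = 382.6  ⇒  (0.8)·x = -109.07  ⇒  x = -136.3375°C.
In kelvin: -136.3375 + 273.15 = 136.8 K.

136.8 K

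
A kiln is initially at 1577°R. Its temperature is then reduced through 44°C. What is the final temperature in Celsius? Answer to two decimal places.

558.96°C

Initial temperature in Celsius: (1577 - 491.67) × 5/9 = 602.9611°C.
Final Celsius temperature: 602.9611 - 44.0000 = 558.9611°C.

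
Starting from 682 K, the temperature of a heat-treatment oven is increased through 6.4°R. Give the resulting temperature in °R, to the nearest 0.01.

Initial temperature in Celsius: 682 - 273.15 = 408.8500°C.
The 6.4°R change is an interval, so only the factor 5/9 applies: +6.4 × 5/9 = +3.5556°C.
Final Celsius temperature: 408.8500 + 3.5556 = 412.4056°C.
In Rankine: 412.4056 × 1.8 + 491.67 = 1234.00°R.

1234.00°R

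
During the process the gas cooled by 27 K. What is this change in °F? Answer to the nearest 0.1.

48.6°F

Only the scale ratio 1.8 matters for a change in temperature.
27 × 1.8 = 48.6.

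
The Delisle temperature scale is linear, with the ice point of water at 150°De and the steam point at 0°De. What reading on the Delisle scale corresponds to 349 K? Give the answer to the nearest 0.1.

First in Celsius: 349 - 273.15 = 75.8500°C.
Linearly onto the Delisle scale: 150 + (75.8500 / 100) × (0 - 150) = 36.2°De.

36.2°De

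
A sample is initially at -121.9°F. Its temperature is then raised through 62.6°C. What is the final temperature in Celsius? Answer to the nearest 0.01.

-22.90°C

Initial temperature in Celsius: (-121.9 - 32) × 5/9 = -85.5000°C.
Final Celsius temperature: -85.5000 + 62.6000 = -22.9000°C.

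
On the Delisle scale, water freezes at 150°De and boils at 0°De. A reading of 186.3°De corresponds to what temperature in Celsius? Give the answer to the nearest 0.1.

Linear interpolation between the fixed points: C = (186.3 - 150) × 100 / (0 - 150) = -24.2000°C.

-24.2°C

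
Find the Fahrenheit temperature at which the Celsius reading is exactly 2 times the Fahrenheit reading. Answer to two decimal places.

Let F be the Fahrenheit reading. The Celsius reading is C = 5/9·F - 17.7778.
Require C = 2·F: 5/9·F - 17.7778 = 2·F.
(-13/9)·F = 17.7778  ⇒  F = -12.31.

-12.31°F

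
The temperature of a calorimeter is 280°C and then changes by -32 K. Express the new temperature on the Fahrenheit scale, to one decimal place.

478.4°F

The 32 K change is an interval; Kelvin and Celsius degrees are the same size, so ΔC = -32°C.
Final Celsius temperature: 280.0000 - 32.0000 = 248.0000°C.
In Fahrenheit: 248.0000 × 1.8 + 32 = 478.4°F.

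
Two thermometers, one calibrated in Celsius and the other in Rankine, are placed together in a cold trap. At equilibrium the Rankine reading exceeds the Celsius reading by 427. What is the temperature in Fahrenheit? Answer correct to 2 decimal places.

Let x be the Celsius reading; then the Rankine reading is 1.8·x + 491.67.
(1.8·x + 491.67) - x = 427  ⇒  (0.8)·x = -64.67  ⇒  x = -80.8375°C.
In Fahrenheit: -80.8375 × 1.8 + 32 = -113.51°F.

-113.51°F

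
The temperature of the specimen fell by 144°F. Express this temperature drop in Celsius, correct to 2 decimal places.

80.00°C

An interval of 1°F corresponds to 5/9°C.
144 × 5/9 = 80.00.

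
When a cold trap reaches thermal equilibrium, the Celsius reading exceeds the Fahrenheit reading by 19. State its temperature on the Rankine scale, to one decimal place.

Let x be the Fahrenheit reading; then the Celsius reading is 5/9·x - 17.7778.
(5/9·x - 17.7778) - x = 19  ⇒  (-4/9)·x = 36.7778  ⇒  x = -82.7500°F.
In Celsius: (-82.75 - 32) × 5/9 = -63.7500°C.
In Rankine: -63.7500 × 1.8 + 491.67 = 376.9°R.

376.9°R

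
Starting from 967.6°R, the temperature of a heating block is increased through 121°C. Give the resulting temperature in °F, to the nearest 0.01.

Initial temperature in Celsius: (967.6 - 491.67) × 5/9 = 264.4056°C.
Final Celsius temperature: 264.4056 + 121.0000 = 385.4056°C.
In Fahrenheit: 385.4056 × 1.8 + 32 = 725.73°F.

725.73°F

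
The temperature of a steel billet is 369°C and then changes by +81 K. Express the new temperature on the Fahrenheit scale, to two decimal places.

The 81 K change is an interval; Kelvin and Celsius degrees are the same size, so ΔC = +81°C.
Final Celsius temperature: 369.0000 + 81.0000 = 450.0000°C.
In Fahrenheit: 450.0000 × 1.8 + 32 = 842.00°F.

842.00°F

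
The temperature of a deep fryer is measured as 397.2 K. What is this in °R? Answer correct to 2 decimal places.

714.96°R

In Celsius: 397.2 - 273.15 = 124.0500°C.
In Rankine: 124.0500 × 1.8 + 491.67 = 714.96°R.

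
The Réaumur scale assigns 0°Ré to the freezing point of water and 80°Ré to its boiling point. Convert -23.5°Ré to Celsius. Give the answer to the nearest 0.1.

-29.4°C

Linear interpolation between the fixed points: C = (-23.5 - 0) × 100 / (80 - 0) = -29.3750°C.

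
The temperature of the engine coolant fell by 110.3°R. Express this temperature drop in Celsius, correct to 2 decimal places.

An interval of 1°R corresponds to 5/9°C.
110.3 × 5/9 = 61.28.

61.28°C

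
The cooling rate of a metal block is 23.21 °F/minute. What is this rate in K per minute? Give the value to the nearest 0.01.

12.89 K/minute

The quantity depends on a temperature interval, so only the ratio of degree sizes applies; the offset between the scales is irrelevant.
A change of 1°F is a change of 5/9 K, so 23.21 × 5/9 = 12.89.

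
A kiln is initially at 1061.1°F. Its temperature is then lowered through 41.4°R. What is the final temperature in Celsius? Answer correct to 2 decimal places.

Initial temperature in Celsius: (1061.1 - 32) × 5/9 = 571.7222°C.
The 41.4°R change is an interval, so only the factor 5/9 applies: -41.4 × 5/9 = -23.0000°C.
Final Celsius temperature: 571.7222 - 23.0000 = 548.7222°C.

548.72°C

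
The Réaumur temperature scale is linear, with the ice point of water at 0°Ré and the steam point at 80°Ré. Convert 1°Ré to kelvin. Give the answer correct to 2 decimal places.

274.40 K

Linear interpolation between the fixed points: C = (1 - 0) × 100 / (80 - 0) = 1.2500°C.
Then 1.2500 + 273.15 = 274.40 K.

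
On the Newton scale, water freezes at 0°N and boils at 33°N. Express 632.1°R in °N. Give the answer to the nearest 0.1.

First in Celsius: (632.1 - 491.67) × 5/9 = 78.0167°C.
Linearly onto the Newton scale: 0 + (78.0167 / 100) × (33 - 0) = 25.7°N.

25.7°N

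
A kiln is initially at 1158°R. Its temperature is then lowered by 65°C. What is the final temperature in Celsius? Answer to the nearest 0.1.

305.2°C

Initial temperature in Celsius: (1158 - 491.67) × 5/9 = 370.1833°C.
Final Celsius temperature: 370.1833 - 65.0000 = 305.1833°C.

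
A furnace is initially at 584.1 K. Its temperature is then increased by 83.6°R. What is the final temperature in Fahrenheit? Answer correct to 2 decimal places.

675.31°F

Initial temperature in Celsius: 584.1 - 273.15 = 310.9500°C.
The 83.6°R change is an interval, so only the factor 5/9 applies: +83.6 × 5/9 = +46.4444°C.
Final Celsius temperature: 310.9500 + 46.4444 = 357.3944°C.
In Fahrenheit: 357.3944 × 1.8 + 32 = 675.31°F.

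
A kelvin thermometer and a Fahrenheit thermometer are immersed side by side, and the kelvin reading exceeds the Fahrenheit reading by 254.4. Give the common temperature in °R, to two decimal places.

Let x be the kelvin reading; then the Fahrenheit reading is 1.8·x - 459.67.
(1.8·x - 459.67) - x = -254.4  ⇒  (0.8)·x = 205.27  ⇒  x = 256.5875 K.
In Celsius: 256.5875 - 273.15 = -16.5625°C.
In Rankine: -16.5625 × 1.8 + 491.67 = 461.86°R.

461.86°R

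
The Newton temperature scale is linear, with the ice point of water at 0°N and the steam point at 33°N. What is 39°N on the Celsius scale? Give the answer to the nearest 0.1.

Linear interpolation between the fixed points: C = (39 - 0) × 100 / (33 - 0) = 118.1818°C.

118.2°C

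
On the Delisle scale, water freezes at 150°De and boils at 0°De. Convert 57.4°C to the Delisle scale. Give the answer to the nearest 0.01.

63.90°De

Linearly onto the Delisle scale: 150 + (57.4000 / 100) × (0 - 150) = 63.90°De.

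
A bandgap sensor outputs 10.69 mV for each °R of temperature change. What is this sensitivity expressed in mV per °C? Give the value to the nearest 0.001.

The quantity depends on a temperature interval, so only the ratio of degree sizes applies; the offset between the scales is irrelevant.
A change of 1°C is a change of 1.8°R, so per °C the value is 10.69 × 1.8 = 19.242.

19.242 mV per °C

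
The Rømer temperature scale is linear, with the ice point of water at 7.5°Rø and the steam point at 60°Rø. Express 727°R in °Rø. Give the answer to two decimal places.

First in Celsius: (727 - 491.67) × 5/9 = 130.7389°C.
Linearly onto the Rømer scale: 7.5 + (130.7389 / 100) × (60 - 7.5) = 76.14°Rø.

76.14°Rø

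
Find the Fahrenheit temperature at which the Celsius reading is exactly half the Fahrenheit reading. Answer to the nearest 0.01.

Let F be the Fahrenheit reading. The Celsius reading is C = 5/9·F - 17.7778.
Require C = 0.5·F: 5/9·F - 17.7778 = 0.5·F.
(1/18)·F = 17.7778  ⇒  F = 320.00.

320.00°F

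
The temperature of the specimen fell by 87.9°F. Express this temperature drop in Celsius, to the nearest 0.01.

Only the scale ratio 5/9 matters for a change in temperature.
87.9 × 5/9 = 48.83.

48.83°C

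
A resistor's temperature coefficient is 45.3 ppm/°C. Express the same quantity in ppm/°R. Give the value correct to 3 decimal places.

Since only a temperature interval is involved, the additive offset between the scales drops out.
A change of 1°R is a change of 5/9°C, so per °R the value is 45.3 × 5/9 = 25.167.

25.167 ppm/°R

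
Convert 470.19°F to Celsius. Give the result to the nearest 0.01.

In Celsius: (470.19 - 32) × 5/9 = 243.4389°C.

243.44°C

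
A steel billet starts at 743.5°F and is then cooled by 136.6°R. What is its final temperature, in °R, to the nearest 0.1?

Initial temperature in Celsius: (743.5 - 32) × 5/9 = 395.2778°C.
The 136.6°R change is an interval, so only the factor 5/9 applies: -136.6 × 5/9 = -75.8889°C.
Final Celsius temperature: 395.2778 - 75.8889 = 319.3889°C.
In Rankine: 319.3889 × 1.8 + 491.67 = 1066.6°R.

1066.6°R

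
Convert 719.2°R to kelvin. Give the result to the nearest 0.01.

In Celsius: (719.2 - 491.67) × 5/9 = 126.4056°C.
In kelvin: 126.4056 + 273.15 = 399.56 K.

399.56 K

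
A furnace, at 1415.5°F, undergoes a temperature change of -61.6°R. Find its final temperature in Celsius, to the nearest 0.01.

734.39°C

Initial temperature in Celsius: (1415.5 - 32) × 5/9 = 768.6111°C.
The 61.6°R change is an interval, so only the factor 5/9 applies: -61.6 × 5/9 = -34.2222°C.
Final Celsius temperature: 768.6111 - 34.2222 = 734.3889°C.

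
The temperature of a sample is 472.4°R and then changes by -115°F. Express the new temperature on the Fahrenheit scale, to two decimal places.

Initial temperature in Celsius: (472.4 - 491.67) × 5/9 = -10.7056°C.
The 115°F change is an interval, so only the factor 5/9 applies: -115 × 5/9 = -63.8889°C.
Final Celsius temperature: -10.7056 - 63.8889 = -74.5944°C.
In Fahrenheit: -74.5944 × 1.8 + 32 = -102.27°F.

-102.27°F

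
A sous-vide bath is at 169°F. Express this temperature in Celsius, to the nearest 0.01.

In Celsius: (169 - 32) × 5/9 = 76.1111°C.

76.11°C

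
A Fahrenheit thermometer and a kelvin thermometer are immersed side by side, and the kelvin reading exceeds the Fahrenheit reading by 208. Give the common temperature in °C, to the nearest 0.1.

41.4°C

Let x be the Fahrenheit reading; then the kelvin reading is 5/9·x + 255.372.
(5/9·x + 255.372) - x = 208  ⇒  (-4/9)·x = -47.3722  ⇒  x = 106.5875°F.
In Celsius: (106.5875 - 32) × 5/9 = 41.4°C.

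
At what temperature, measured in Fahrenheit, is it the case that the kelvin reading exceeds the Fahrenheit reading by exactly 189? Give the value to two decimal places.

Let F be the Fahrenheit reading. The kelvin reading is K = 5/9·F + 255.372.
Require K - F = 189: (-4/9)·F + 255.372 = 189.
F = (189 - 255.372) / (-4/9) = 149.34.

149.34°F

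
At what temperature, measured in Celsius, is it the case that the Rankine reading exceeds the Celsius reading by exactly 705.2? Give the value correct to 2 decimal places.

266.91°C

Let C be the Celsius reading. The Rankine reading is R = 1.8·C + 491.67.
Require R - C = 705.2: (0.8)·C + 491.67 = 705.2.
C = (705.2 - 491.67) / (0.8) = 266.91.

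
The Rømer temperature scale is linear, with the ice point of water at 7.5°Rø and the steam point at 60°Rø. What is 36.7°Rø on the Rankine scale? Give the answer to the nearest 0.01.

Linear interpolation between the fixed points: C = (36.7 - 7.5) × 100 / (60 - 7.5) = 55.6190°C.
Then 55.6190 × 1.8 + 491.67 = 591.78°R.

591.78°R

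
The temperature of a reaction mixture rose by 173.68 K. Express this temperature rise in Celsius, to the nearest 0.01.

Kelvin and Celsius degrees are the same size, so the interval is unchanged: 173.68.

173.68°C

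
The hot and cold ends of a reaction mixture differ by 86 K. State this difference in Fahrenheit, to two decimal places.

Only the scale ratio 1.8 matters for a change in temperature.
86 × 1.8 = 154.80.

154.80°F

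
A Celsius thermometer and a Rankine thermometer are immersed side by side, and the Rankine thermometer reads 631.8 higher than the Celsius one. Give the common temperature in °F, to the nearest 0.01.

347.29°F

Let x be the Celsius reading; then the Rankine reading is 1.8·x + 491.67.
(1.8·x + 491.67) - x = 631.8  ⇒  (0.8)·x = 140.13  ⇒  x = 175.1625°C.
In Fahrenheit: 175.1625 × 1.8 + 32 = 347.29°F.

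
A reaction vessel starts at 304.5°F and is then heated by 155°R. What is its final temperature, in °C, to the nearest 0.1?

237.5°C

Initial temperature in Celsius: (304.5 - 32) × 5/9 = 151.3889°C.
The 155°R change is an interval, so only the factor 5/9 applies: +155 × 5/9 = +86.1111°C.
Final Celsius temperature: 151.3889 + 86.1111 = 237.5000°C.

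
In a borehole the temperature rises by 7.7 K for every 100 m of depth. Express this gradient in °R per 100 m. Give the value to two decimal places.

13.86 °R/100 m

Since only a temperature interval is involved, the additive offset between the scales drops out.
A change of 1 K is a change of 1.8°R, so 7.7 × 1.8 = 13.86.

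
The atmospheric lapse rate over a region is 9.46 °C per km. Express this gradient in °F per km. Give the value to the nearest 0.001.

17.028 °F/km

The quantity depends on a temperature interval, so only the ratio of degree sizes applies; the offset between the scales is irrelevant.
A change of 1°C is a change of 1.8°F, so 9.46 × 1.8 = 17.028.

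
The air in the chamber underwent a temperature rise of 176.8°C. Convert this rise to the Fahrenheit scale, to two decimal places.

318.24°F

For a temperature interval the offset drops out; only the factor 1.8 applies.
176.8 × 1.8 = 318.24.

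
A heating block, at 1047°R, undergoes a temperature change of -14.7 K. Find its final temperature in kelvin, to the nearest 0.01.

Initial temperature in Celsius: (1047 - 491.67) × 5/9 = 308.5167°C.
The 14.7 K change is an interval; Kelvin and Celsius degrees are the same size, so ΔC = -14.7°C.
Final Celsius temperature: 308.5167 - 14.7000 = 293.8167°C.
In kelvin: 293.8167 + 273.15 = 566.97 K.

566.97 K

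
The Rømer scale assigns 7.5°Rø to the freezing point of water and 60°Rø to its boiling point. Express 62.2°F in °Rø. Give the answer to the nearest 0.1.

16.3°Rø

First in Celsius: (62.2 - 32) × 5/9 = 16.7778°C.
Linearly onto the Rømer scale: 7.5 + (16.7778 / 100) × (60 - 7.5) = 16.3°Rø.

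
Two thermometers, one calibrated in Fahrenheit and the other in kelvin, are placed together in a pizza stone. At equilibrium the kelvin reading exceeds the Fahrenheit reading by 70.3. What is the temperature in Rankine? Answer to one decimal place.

876.1°R

Let x be the Fahrenheit reading; then the kelvin reading is 5/9·x + 255.372.
(5/9·x + 255.372) - x = 70.3  ⇒  (-4/9)·x = -185.072  ⇒  x = 416.4125°F.
In Celsius: (416.4125 - 32) × 5/9 = 213.5625°C.
In Rankine: 213.5625 × 1.8 + 491.67 = 876.1°R.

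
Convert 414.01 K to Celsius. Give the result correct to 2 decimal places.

140.86°C

In Celsius: 414.01 - 273.15 = 140.8600°C.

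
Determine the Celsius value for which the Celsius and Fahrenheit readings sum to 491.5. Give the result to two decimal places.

164.11°C

Let C be the Celsius reading. The Fahrenheit reading is F = 1.8·C + 32.
Require C + F = 491.5: (2.8)·C + 32 = 491.5.
C = (491.5 - 32) / (2.8) = 164.11.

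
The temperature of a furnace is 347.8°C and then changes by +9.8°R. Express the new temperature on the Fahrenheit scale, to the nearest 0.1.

667.8°F

The 9.8°R change is an interval, so only the factor 5/9 applies: +9.8 × 5/9 = +5.4444°C.
Final Celsius temperature: 347.8000 + 5.4444 = 353.2444°C.
In Fahrenheit: 353.2444 × 1.8 + 32 = 667.8°F.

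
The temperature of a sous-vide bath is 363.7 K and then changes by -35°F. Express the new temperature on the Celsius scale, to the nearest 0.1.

Initial temperature in Celsius: 363.7 - 273.15 = 90.5500°C.
The 35°F change is an interval, so only the factor 5/9 applies: -35 × 5/9 = -19.4444°C.
Final Celsius temperature: 90.5500 - 19.4444 = 71.1056°C.

71.1°C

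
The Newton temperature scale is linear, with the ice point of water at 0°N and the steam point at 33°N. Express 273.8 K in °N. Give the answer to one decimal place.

First in Celsius: 273.8 - 273.15 = 0.6500°C.
Linearly onto the Newton scale: 0 + (0.6500 / 100) × (33 - 0) = 0.2°N.

0.2°N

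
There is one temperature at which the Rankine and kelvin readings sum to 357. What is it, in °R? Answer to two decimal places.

Let R be the Rankine reading. The kelvin reading is K = 5/9·R.
Require R + K = 357: (14/9)·R = 357.
R = (357) / (14/9) = 229.50.

229.50°R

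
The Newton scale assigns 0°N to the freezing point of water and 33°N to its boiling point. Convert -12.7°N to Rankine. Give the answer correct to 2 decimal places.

Linear interpolation between the fixed points: C = (-12.7 - 0) × 100 / (33 - 0) = -38.4848°C.
Then -38.4848 × 1.8 + 491.67 = 422.40°R.

422.40°R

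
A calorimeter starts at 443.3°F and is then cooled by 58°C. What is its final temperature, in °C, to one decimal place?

Initial temperature in Celsius: (443.3 - 32) × 5/9 = 228.5000°C.
Final Celsius temperature: 228.5000 - 58.0000 = 170.5000°C.

170.5°C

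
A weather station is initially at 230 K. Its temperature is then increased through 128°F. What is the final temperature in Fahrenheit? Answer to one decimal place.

82.3°F

Initial temperature in Celsius: 230 - 273.15 = -43.1500°C.
The 128°F change is an interval, so only the factor 5/9 applies: +128 × 5/9 = +71.1111°C.
Final Celsius temperature: -43.1500 + 71.1111 = 27.9611°C.
In Fahrenheit: 27.9611 × 1.8 + 32 = 82.3°F.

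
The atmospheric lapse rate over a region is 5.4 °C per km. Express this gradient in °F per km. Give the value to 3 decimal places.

9.720 °F/km

The quantity depends on a temperature interval, so only the ratio of degree sizes applies; the offset between the scales is irrelevant.
A change of 1°C is a change of 1.8°F, so 5.4 × 1.8 = 9.720.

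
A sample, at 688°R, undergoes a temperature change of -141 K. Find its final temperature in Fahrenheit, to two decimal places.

Initial temperature in Celsius: (688 - 491.67) × 5/9 = 109.0722°C.
The 141 K change is an interval; Kelvin and Celsius degrees are the same size, so ΔC = -141°C.
Final Celsius temperature: 109.0722 - 141.0000 = -31.9278°C.
In Fahrenheit: -31.9278 × 1.8 + 32 = -25.47°F.

-25.47°F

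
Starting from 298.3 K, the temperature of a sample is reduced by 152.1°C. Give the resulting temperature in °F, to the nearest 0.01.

-196.51°F

Initial temperature in Celsius: 298.3 - 273.15 = 25.1500°C.
Final Celsius temperature: 25.1500 - 152.1000 = -126.9500°C.
In Fahrenheit: -126.9500 × 1.8 + 32 = -196.51°F.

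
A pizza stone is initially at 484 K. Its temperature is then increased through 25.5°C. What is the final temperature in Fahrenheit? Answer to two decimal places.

Initial temperature in Celsius: 484 - 273.15 = 210.8500°C.
Final Celsius temperature: 210.8500 + 25.5000 = 236.3500°C.
In Fahrenheit: 236.3500 × 1.8 + 32 = 457.43°F.

457.43°F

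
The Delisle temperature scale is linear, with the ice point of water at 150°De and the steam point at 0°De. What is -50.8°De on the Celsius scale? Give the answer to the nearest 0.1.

Linear interpolation between the fixed points: C = (-50.8 - 150) × 100 / (0 - 150) = 133.8667°C.

133.9°C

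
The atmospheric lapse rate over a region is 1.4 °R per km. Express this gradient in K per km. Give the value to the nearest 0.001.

0.778 K/km

Since only a temperature interval is involved, the additive offset between the scales drops out.
A change of 1°R is a change of 5/9 K, so 1.4 × 5/9 = 0.778.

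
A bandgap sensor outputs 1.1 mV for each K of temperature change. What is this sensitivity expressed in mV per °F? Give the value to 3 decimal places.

0.611 mV per °F

The quantity depends on a temperature interval, so only the ratio of degree sizes applies; the offset between the scales is irrelevant.
A change of 1°F is a change of 5/9 K, so per °F the value is 1.1 × 5/9 = 0.611.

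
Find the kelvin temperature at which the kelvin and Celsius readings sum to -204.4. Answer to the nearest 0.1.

Let K be the kelvin reading. The Celsius reading is C = 1·K - 273.15.
Require K + C = -204.4: (2)·K - 273.15 = -204.4.
K = (-204.4 + 273.15) / (2) = 34.4.

34.4 K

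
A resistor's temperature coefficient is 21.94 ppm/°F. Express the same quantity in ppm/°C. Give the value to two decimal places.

39.49 ppm/°C

The quantity depends on a temperature interval, so only the ratio of degree sizes applies; the offset between the scales is irrelevant.
A change of 1°C is a change of 1.8°F, so per °C the value is 21.94 × 1.8 = 39.49.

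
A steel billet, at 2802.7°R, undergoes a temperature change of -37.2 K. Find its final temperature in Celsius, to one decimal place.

1246.7°C

Initial temperature in Celsius: (2802.7 - 491.67) × 5/9 = 1283.9056°C.
The 37.2 K change is an interval; Kelvin and Celsius degrees are the same size, so ΔC = -37.2°C.
Final Celsius temperature: 1283.9056 - 37.2000 = 1246.7056°C.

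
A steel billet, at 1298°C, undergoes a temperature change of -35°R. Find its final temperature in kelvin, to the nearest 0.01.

The 35°R change is an interval, so only the factor 5/9 applies: -35 × 5/9 = -19.4444°C.
Final Celsius temperature: 1298.0000 - 19.4444 = 1278.5556°C.
In kelvin: 1278.5556 + 273.15 = 1551.71 K.

1551.71 K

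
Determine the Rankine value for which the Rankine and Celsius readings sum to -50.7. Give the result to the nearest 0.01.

143.00°R

Let R be the Rankine reading. The Celsius reading is C = 5/9·R - 273.15.
Require R + C = -50.7: (14/9)·R - 273.15 = -50.7.
R = (-50.7 + 273.15) / (14/9) = 143.00.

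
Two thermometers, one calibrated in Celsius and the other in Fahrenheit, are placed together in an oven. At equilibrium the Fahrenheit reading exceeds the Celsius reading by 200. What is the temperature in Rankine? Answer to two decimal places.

869.67°R

Let x be the Celsius reading; then the Fahrenheit reading is 1.8·x + 32.
(1.8·x + 32) - x = 200  ⇒  (0.8)·x = 168  ⇒  x = 210.0000°C.
In Rankine: 210.0000 × 1.8 + 491.67 = 869.67°R.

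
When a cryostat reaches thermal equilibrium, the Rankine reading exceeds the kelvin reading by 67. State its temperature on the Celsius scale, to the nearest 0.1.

-189.4°C

Let x be the Rankine reading; then the kelvin reading is 5/9·x.
(5/9·x) - x = -67  ⇒  (-4/9)·x = -67  ⇒  x = 150.7500°R.
In Celsius: (150.75 - 491.67) × 5/9 = -189.4°C.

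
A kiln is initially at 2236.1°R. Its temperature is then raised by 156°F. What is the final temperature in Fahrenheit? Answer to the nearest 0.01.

1932.43°F

Initial temperature in Celsius: (2236.1 - 491.67) × 5/9 = 969.1278°C.
The 156°F change is an interval, so only the factor 5/9 applies: +156 × 5/9 = +86.6667°C.
Final Celsius temperature: 969.1278 + 86.6667 = 1055.7944°C.
In Fahrenheit: 1055.7944 × 1.8 + 32 = 1932.43°F.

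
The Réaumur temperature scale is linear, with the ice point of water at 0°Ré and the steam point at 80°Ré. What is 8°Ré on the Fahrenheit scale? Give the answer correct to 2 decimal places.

50.00°F

Linear interpolation between the fixed points: C = (8 - 0) × 100 / (80 - 0) = 10.0000°C.
Then 10.0000 × 1.8 + 32 = 50.00°F.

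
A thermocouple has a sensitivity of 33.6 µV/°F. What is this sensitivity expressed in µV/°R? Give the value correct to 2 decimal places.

Since only a temperature interval is involved, the additive offset between the scales drops out.
A change of 1°R is a change of 1°F, so per °R the value is 33.6 × 1 = 33.60.

33.60 µV/°R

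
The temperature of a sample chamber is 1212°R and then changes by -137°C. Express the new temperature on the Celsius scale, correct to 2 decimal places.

263.18°C

Initial temperature in Celsius: (1212 - 491.67) × 5/9 = 400.1833°C.
Final Celsius temperature: 400.1833 - 137.0000 = 263.1833°C.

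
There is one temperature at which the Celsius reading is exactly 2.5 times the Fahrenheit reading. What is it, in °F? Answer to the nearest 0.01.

Let F be the Fahrenheit reading. The Celsius reading is C = 5/9·F - 17.7778.
Require C = 2.5·F: 5/9·F - 17.7778 = 2.5·F.
(-35/18)·F = 17.7778  ⇒  F = -9.14.

-9.14°F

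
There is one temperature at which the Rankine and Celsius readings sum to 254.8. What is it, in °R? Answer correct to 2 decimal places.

Let R be the Rankine reading. The Celsius reading is C = 5/9·R - 273.15.
Require R + C = 254.8: (14/9)·R - 273.15 = 254.8.
R = (254.8 + 273.15) / (14/9) = 339.40.

339.40°R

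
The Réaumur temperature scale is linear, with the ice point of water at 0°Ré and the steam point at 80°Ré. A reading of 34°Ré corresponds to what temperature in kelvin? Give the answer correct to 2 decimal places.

315.65 K

Linear interpolation between the fixed points: C = (34 - 0) × 100 / (80 - 0) = 42.5000°C.
Then 42.5000 + 273.15 = 315.65 K.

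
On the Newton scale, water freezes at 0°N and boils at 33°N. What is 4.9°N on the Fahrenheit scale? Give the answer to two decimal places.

58.73°F

Linear interpolation between the fixed points: C = (4.9 - 0) × 100 / (33 - 0) = 14.8485°C.
Then 14.8485 × 1.8 + 32 = 58.73°F.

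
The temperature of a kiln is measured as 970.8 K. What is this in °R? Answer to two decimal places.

1747.44°R

In Celsius: 970.8 - 273.15 = 697.6500°C.
In Rankine: 697.6500 × 1.8 + 491.67 = 1747.44°R.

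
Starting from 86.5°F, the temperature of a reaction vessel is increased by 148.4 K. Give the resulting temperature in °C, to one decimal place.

Initial temperature in Celsius: (86.5 - 32) × 5/9 = 30.2778°C.
The 148.4 K change is an interval; Kelvin and Celsius degrees are the same size, so ΔC = +148.4°C.
Final Celsius temperature: 30.2778 + 148.4000 = 178.6778°C.

178.7°C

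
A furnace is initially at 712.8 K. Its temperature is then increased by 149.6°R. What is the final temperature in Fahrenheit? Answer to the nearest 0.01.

Initial temperature in Celsius: 712.8 - 273.15 = 439.6500°C.
The 149.6°R change is an interval, so only the factor 5/9 applies: +149.6 × 5/9 = +83.1111°C.
Final Celsius temperature: 439.6500 + 83.1111 = 522.7611°C.
In Fahrenheit: 522.7611 × 1.8 + 32 = 972.97°F.

972.97°F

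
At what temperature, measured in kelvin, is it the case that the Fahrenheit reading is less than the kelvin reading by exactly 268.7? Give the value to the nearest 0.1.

238.7 K

Let K be the kelvin reading. The Fahrenheit reading is F = 1.8·K - 459.67.
Require F - K = -268.7: (0.8)·K - 459.67 = -268.7.
K = (-268.7 + 459.67) / (0.8) = 238.7.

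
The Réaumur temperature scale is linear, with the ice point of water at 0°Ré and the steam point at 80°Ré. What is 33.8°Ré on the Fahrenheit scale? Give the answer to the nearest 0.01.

Linear interpolation between the fixed points: C = (33.8 - 0) × 100 / (80 - 0) = 42.2500°C.
Then 42.2500 × 1.8 + 32 = 108.05°F.

108.05°F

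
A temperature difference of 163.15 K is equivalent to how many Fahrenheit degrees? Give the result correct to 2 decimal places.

For a temperature interval the offset drops out; only the factor 1.8 applies.
163.15 × 1.8 = 293.67.

293.67°F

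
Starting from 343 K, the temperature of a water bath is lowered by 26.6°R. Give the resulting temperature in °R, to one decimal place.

590.8°R

Initial temperature in Celsius: 343 - 273.15 = 69.8500°C.
The 26.6°R change is an interval, so only the factor 5/9 applies: -26.6 × 5/9 = -14.7778°C.
Final Celsius temperature: 69.8500 - 14.7778 = 55.0722°C.
In Rankine: 55.0722 × 1.8 + 491.67 = 590.8°R.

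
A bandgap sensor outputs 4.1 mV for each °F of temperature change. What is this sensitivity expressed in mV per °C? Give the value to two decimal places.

The quantity depends on a temperature interval, so only the ratio of degree sizes applies; the offset between the scales is irrelevant.
A change of 1°C is a change of 1.8°F, so per °C the value is 4.1 × 1.8 = 7.38.

7.38 mV per °C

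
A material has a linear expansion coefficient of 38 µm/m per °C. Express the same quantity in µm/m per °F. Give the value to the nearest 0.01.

The quantity depends on a temperature interval, so only the ratio of degree sizes applies; the offset between the scales is irrelevant.
A change of 1°F is a change of 5/9°C, so per °F the value is 38 × 5/9 = 21.11.

21.11 µm/m per °F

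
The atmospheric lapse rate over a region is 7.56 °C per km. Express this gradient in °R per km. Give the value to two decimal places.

13.61 °R/km

The quantity depends on a temperature interval, so only the ratio of degree sizes applies; the offset between the scales is irrelevant.
A change of 1°C is a change of 1.8°R, so 7.56 × 1.8 = 13.61.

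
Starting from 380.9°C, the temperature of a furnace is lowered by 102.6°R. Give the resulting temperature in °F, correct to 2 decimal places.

The 102.6°R change is an interval, so only the factor 5/9 applies: -102.6 × 5/9 = -57.0000°C.
Final Celsius temperature: 380.9000 - 57.0000 = 323.9000°C.
In Fahrenheit: 323.9000 × 1.8 + 32 = 615.02°F.

615.02°F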